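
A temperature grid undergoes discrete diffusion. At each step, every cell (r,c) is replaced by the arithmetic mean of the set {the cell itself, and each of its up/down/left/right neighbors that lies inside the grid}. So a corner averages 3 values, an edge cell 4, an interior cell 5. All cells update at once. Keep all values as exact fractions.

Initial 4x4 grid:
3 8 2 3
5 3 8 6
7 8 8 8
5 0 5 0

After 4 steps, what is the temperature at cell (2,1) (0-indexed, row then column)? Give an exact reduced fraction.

Step 1: cell (2,1) = 26/5
Step 2: cell (2,1) = 119/20
Step 3: cell (2,1) = 41/8
Step 4: cell (2,1) = 160411/30000
Full grid after step 4:
  16333/3240 1129127/216000 1099447/216000 85153/16200
  1145837/216000 116887/22500 123053/22500 1133197/216000
  1623/320 160411/30000 466873/90000 1157477/216000
  2171/432 1563/320 1099937/216000 32261/6480

Answer: 160411/30000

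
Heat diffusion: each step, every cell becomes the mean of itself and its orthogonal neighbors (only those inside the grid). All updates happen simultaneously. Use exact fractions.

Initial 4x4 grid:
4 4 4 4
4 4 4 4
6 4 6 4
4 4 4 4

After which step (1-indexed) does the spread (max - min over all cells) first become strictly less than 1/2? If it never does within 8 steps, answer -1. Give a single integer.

Answer: 3

Derivation:
Step 1: max=24/5, min=4, spread=4/5
Step 2: max=277/60, min=4, spread=37/60
Step 3: max=4859/1080, min=813/200, spread=293/675
  -> spread < 1/2 first at step 3
Step 4: max=95659/21600, min=14791/3600, spread=6913/21600
Step 5: max=860167/194400, min=83001/20000, spread=333733/1215000
Step 6: max=128033009/29160000, min=13502383/3240000, spread=3255781/14580000
Step 7: max=3831111299/874800000, min=407376733/97200000, spread=82360351/437400000
Step 8: max=114441022841/26244000000, min=12254651911/2916000000, spread=2074577821/13122000000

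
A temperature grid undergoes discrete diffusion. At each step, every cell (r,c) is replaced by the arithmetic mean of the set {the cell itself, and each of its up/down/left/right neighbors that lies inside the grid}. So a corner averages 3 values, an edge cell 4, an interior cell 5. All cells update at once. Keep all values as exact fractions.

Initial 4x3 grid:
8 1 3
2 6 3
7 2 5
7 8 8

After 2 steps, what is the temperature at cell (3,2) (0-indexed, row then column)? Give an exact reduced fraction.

Answer: 71/12

Derivation:
Step 1: cell (3,2) = 7
Step 2: cell (3,2) = 71/12
Full grid after step 2:
  167/36 133/40 133/36
  1003/240 229/50 833/240
  1391/240 473/100 427/80
  217/36 1571/240 71/12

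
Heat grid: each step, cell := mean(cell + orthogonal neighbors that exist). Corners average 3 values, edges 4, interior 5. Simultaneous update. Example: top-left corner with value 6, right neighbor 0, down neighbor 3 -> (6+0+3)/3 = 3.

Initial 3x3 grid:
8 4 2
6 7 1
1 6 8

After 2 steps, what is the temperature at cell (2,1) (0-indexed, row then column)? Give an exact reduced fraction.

Answer: 589/120

Derivation:
Step 1: cell (2,1) = 11/2
Step 2: cell (2,1) = 589/120
Full grid after step 2:
  67/12 1103/240 145/36
  619/120 511/100 499/120
  46/9 589/120 5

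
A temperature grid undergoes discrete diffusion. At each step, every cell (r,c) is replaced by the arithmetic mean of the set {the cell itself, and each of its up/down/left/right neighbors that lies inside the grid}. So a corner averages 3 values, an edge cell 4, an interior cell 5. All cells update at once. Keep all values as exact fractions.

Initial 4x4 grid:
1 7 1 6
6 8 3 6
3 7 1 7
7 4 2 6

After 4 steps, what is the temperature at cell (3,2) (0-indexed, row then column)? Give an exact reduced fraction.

Answer: 327869/72000

Derivation:
Step 1: cell (3,2) = 13/4
Step 2: cell (3,2) = 69/16
Step 3: cell (3,2) = 10343/2400
Step 4: cell (3,2) = 327869/72000
Full grid after step 4:
  307261/64800 127853/27000 24467/5400 1871/405
  1064959/216000 842323/180000 210551/45000 12313/2700
  1045423/216000 432653/90000 54173/12000 6913/1500
  158069/32400 997783/216000 327869/72000 96223/21600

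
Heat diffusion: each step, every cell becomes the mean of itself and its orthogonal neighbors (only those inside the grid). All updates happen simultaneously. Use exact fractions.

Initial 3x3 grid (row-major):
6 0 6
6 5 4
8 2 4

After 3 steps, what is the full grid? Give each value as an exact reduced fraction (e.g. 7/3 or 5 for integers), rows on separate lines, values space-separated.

After step 1:
  4 17/4 10/3
  25/4 17/5 19/4
  16/3 19/4 10/3
After step 2:
  29/6 899/240 37/9
  1139/240 117/25 889/240
  49/9 1009/240 77/18
After step 3:
  533/120 62533/14400 2081/540
  70933/14400 527/125 60383/14400
  2591/540 66983/14400 4387/1080

Answer: 533/120 62533/14400 2081/540
70933/14400 527/125 60383/14400
2591/540 66983/14400 4387/1080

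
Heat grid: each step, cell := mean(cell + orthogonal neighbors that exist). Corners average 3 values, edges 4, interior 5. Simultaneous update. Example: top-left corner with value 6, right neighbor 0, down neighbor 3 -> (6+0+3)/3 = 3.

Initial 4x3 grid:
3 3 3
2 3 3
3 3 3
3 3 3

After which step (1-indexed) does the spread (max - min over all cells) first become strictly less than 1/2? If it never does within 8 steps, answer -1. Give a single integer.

Answer: 1

Derivation:
Step 1: max=3, min=8/3, spread=1/3
  -> spread < 1/2 first at step 1
Step 2: max=3, min=329/120, spread=31/120
Step 3: max=3, min=3029/1080, spread=211/1080
Step 4: max=5353/1800, min=307103/108000, spread=14077/108000
Step 5: max=320317/108000, min=2775593/972000, spread=5363/48600
Step 6: max=177131/60000, min=83739191/29160000, spread=93859/1166400
Step 7: max=286263533/97200000, min=5038525519/1749600000, spread=4568723/69984000
Step 8: max=8566381111/2916000000, min=303147564371/104976000000, spread=8387449/167961600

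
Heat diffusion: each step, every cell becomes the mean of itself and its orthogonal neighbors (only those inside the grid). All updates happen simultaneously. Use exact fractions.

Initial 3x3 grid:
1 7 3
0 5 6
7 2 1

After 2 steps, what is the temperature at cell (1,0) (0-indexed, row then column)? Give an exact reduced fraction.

Step 1: cell (1,0) = 13/4
Step 2: cell (1,0) = 155/48
Full grid after step 2:
  119/36 4 157/36
  155/48 15/4 193/48
  10/3 55/16 7/2

Answer: 155/48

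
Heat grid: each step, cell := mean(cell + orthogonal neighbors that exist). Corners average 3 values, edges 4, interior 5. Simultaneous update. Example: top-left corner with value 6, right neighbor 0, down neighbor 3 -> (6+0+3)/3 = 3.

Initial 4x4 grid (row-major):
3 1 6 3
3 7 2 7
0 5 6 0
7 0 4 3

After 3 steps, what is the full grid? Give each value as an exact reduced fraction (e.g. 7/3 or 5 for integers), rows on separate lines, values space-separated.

Answer: 7061/2160 27323/7200 27611/7200 9221/2160
1553/450 863/240 4987/1200 853/225
3037/900 175/48 21347/6000 3337/900
7121/2160 24431/7200 24671/7200 6929/2160

Derivation:
After step 1:
  7/3 17/4 3 16/3
  13/4 18/5 28/5 3
  15/4 18/5 17/5 4
  7/3 4 13/4 7/3
After step 2:
  59/18 791/240 1091/240 34/9
  97/30 203/50 93/25 269/60
  97/30 367/100 397/100 191/60
  121/36 791/240 779/240 115/36
After step 3:
  7061/2160 27323/7200 27611/7200 9221/2160
  1553/450 863/240 4987/1200 853/225
  3037/900 175/48 21347/6000 3337/900
  7121/2160 24431/7200 24671/7200 6929/2160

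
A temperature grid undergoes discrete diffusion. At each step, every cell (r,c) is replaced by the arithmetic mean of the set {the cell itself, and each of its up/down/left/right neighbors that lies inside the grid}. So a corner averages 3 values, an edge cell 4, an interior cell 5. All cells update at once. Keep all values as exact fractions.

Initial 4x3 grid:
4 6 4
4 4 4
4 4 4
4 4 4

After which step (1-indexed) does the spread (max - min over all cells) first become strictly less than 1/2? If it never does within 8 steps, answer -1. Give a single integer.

Step 1: max=14/3, min=4, spread=2/3
Step 2: max=547/120, min=4, spread=67/120
Step 3: max=4757/1080, min=4, spread=437/1080
  -> spread < 1/2 first at step 3
Step 4: max=1885531/432000, min=2009/500, spread=29951/86400
Step 5: max=16767821/3888000, min=13658/3375, spread=206761/777600
Step 6: max=6676995571/1555200000, min=10965671/2700000, spread=14430763/62208000
Step 7: max=398355741689/93312000000, min=881652727/216000000, spread=139854109/746496000
Step 8: max=23817351890251/5598720000000, min=79611228977/19440000000, spread=7114543559/44789760000

Answer: 3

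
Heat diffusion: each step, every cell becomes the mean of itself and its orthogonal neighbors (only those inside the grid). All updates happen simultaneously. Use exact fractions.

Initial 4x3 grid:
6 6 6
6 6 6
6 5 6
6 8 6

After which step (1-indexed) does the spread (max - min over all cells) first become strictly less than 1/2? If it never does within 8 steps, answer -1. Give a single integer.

Answer: 3

Derivation:
Step 1: max=20/3, min=23/4, spread=11/12
Step 2: max=1547/240, min=471/80, spread=67/120
Step 3: max=847/135, min=1187/200, spread=1831/5400
  -> spread < 1/2 first at step 3
Step 4: max=1075639/172800, min=28577/4800, spread=46867/172800
Step 5: max=9602669/1555200, min=129031/21600, spread=312437/1555200
Step 6: max=3829907023/622080000, min=103398313/17280000, spread=21513551/124416000
Step 7: max=228955662797/37324800000, min=311069261/51840000, spread=4985794877/37324800000
Step 8: max=13715627327623/2239488000000, min=124584900931/20736000000, spread=10418321083/89579520000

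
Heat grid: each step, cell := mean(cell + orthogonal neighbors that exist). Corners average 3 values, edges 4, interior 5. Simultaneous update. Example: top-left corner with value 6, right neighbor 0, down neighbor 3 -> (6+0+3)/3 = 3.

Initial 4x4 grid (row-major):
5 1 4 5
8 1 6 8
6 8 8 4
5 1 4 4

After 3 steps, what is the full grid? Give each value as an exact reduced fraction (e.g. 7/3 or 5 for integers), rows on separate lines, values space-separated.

After step 1:
  14/3 11/4 4 17/3
  5 24/5 27/5 23/4
  27/4 24/5 6 6
  4 9/2 17/4 4
After step 2:
  149/36 973/240 1069/240 185/36
  1273/240 91/20 519/100 1369/240
  411/80 537/100 529/100 87/16
  61/12 351/80 75/16 19/4
After step 3:
  4859/1080 6191/1440 33907/7200 5507/1080
  6887/1440 14681/3000 15113/3000 38647/7200
  4179/800 4947/1000 1039/200 12709/2400
  1753/360 11717/2400 3823/800 119/24

Answer: 4859/1080 6191/1440 33907/7200 5507/1080
6887/1440 14681/3000 15113/3000 38647/7200
4179/800 4947/1000 1039/200 12709/2400
1753/360 11717/2400 3823/800 119/24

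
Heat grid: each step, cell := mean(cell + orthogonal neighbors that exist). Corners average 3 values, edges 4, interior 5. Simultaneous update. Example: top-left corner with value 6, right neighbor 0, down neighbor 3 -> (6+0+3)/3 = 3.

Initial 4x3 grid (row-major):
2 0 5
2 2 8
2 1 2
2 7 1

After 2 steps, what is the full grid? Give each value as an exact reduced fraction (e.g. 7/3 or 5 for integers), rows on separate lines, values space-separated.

Answer: 67/36 631/240 65/18
461/240 139/50 851/240
613/240 129/50 803/240
49/18 251/80 109/36

Derivation:
After step 1:
  4/3 9/4 13/3
  2 13/5 17/4
  7/4 14/5 3
  11/3 11/4 10/3
After step 2:
  67/36 631/240 65/18
  461/240 139/50 851/240
  613/240 129/50 803/240
  49/18 251/80 109/36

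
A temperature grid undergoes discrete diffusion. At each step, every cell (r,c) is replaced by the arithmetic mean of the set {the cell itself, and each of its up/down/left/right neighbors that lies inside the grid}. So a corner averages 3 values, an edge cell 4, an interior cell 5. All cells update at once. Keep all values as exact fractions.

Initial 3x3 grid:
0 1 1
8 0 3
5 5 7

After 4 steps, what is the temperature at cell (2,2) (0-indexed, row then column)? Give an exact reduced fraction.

Step 1: cell (2,2) = 5
Step 2: cell (2,2) = 4
Step 3: cell (2,2) = 178/45
Step 4: cell (2,2) = 39139/10800
Full grid after step 4:
  120331/43200 1151453/432000 322343/129600
  997177/288000 1141547/360000 2711281/864000
  28151/7200 1127677/288000 39139/10800

Answer: 39139/10800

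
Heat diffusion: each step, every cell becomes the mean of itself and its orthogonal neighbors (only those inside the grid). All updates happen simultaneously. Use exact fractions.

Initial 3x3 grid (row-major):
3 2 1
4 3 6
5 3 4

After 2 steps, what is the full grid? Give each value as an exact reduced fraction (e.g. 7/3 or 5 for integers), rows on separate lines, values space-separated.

After step 1:
  3 9/4 3
  15/4 18/5 7/2
  4 15/4 13/3
After step 2:
  3 237/80 35/12
  287/80 337/100 433/120
  23/6 941/240 139/36

Answer: 3 237/80 35/12
287/80 337/100 433/120
23/6 941/240 139/36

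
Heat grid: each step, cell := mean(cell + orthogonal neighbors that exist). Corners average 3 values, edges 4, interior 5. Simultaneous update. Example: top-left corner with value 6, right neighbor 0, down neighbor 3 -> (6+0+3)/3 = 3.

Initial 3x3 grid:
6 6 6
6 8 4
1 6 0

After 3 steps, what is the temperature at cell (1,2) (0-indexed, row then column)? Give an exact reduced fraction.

Answer: 6947/1440

Derivation:
Step 1: cell (1,2) = 9/2
Step 2: cell (1,2) = 115/24
Step 3: cell (1,2) = 6947/1440
Full grid after step 3:
  829/144 8107/1440 583/108
  15089/2880 257/50 6947/1440
  511/108 12859/2880 1873/432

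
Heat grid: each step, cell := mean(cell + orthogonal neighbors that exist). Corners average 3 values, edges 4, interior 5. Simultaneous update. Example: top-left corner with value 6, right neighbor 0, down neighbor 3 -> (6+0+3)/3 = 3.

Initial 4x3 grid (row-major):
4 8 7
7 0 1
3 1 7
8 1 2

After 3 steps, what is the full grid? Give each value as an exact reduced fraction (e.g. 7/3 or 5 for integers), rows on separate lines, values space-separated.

After step 1:
  19/3 19/4 16/3
  7/2 17/5 15/4
  19/4 12/5 11/4
  4 3 10/3
After step 2:
  175/36 1189/240 83/18
  1079/240 89/25 457/120
  293/80 163/50 367/120
  47/12 191/60 109/36
After step 3:
  644/135 64751/14400 9629/2160
  29843/7200 12047/3000 6767/1800
  3067/800 20069/6000 11839/3600
  287/80 12049/3600 3337/1080

Answer: 644/135 64751/14400 9629/2160
29843/7200 12047/3000 6767/1800
3067/800 20069/6000 11839/3600
287/80 12049/3600 3337/1080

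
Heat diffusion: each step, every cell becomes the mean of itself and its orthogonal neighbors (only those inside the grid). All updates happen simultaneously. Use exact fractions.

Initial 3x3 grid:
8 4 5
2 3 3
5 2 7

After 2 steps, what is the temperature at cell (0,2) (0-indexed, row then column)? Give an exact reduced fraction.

Step 1: cell (0,2) = 4
Step 2: cell (0,2) = 9/2
Full grid after step 2:
  85/18 247/60 9/2
  449/120 421/100 153/40
  47/12 281/80 17/4

Answer: 9/2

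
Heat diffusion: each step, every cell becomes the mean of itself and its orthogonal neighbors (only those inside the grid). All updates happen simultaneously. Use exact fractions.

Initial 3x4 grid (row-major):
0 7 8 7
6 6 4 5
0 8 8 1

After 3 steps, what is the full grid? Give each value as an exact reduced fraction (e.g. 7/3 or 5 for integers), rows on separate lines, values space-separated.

After step 1:
  13/3 21/4 13/2 20/3
  3 31/5 31/5 17/4
  14/3 11/2 21/4 14/3
After step 2:
  151/36 1337/240 1477/240 209/36
  91/20 523/100 142/25 1307/240
  79/18 1297/240 1297/240 85/18
After step 3:
  10307/2160 38069/7200 41779/7200 3133/540
  5509/1200 5287/1000 33497/6000 77953/14400
  10327/2160 36769/7200 38179/7200 2803/540

Answer: 10307/2160 38069/7200 41779/7200 3133/540
5509/1200 5287/1000 33497/6000 77953/14400
10327/2160 36769/7200 38179/7200 2803/540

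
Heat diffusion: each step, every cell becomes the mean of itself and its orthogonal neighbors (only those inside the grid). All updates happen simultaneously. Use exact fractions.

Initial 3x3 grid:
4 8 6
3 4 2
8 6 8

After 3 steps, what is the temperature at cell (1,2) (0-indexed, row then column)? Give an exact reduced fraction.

Step 1: cell (1,2) = 5
Step 2: cell (1,2) = 76/15
Step 3: cell (1,2) = 19103/3600
Full grid after step 3:
  3647/720 37331/7200 5563/1080
  75587/14400 31169/6000 19103/3600
  11641/2160 4409/800 5833/1080

Answer: 19103/3600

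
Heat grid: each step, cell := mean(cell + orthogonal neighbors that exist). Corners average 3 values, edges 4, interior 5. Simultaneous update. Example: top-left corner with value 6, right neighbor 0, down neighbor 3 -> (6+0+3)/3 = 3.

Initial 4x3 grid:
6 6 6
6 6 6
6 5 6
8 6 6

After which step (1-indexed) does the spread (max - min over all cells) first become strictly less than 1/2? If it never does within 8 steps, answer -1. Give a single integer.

Answer: 3

Derivation:
Step 1: max=20/3, min=23/4, spread=11/12
Step 2: max=115/18, min=471/80, spread=361/720
Step 3: max=6749/1080, min=4739/800, spread=7027/21600
  -> spread < 1/2 first at step 3
Step 4: max=800117/129600, min=142523/24000, spread=9529/40500
Step 5: max=47673193/7776000, min=642469/108000, spread=56617/311040
Step 6: max=2846759087/466560000, min=77237917/12960000, spread=2647763/18662400
Step 7: max=170277353533/27993600000, min=4641831803/777600000, spread=25371269/223948800
Step 8: max=10193249598647/1679616000000, min=278954141077/46656000000, spread=1207204159/13436928000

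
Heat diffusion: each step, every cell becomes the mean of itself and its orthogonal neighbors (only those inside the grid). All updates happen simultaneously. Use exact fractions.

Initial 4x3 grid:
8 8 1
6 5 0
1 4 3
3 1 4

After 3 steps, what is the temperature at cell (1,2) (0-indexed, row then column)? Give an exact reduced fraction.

Step 1: cell (1,2) = 9/4
Step 2: cell (1,2) = 63/20
Step 3: cell (1,2) = 669/200
Full grid after step 3:
  2909/540 33599/7200 1421/360
  4123/900 3109/750 669/200
  6481/1800 9451/3000 1339/450
  3059/1080 2563/900 358/135

Answer: 669/200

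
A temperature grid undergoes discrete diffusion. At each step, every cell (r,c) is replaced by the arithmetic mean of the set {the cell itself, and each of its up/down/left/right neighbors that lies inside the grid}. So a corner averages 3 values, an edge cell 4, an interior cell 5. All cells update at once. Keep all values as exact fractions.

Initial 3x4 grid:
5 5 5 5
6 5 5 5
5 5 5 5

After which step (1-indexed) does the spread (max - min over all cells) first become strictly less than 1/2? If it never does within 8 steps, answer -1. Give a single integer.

Answer: 1

Derivation:
Step 1: max=16/3, min=5, spread=1/3
  -> spread < 1/2 first at step 1
Step 2: max=1267/240, min=5, spread=67/240
Step 3: max=11237/2160, min=5, spread=437/2160
Step 4: max=4477531/864000, min=5009/1000, spread=29951/172800
Step 5: max=40095821/7776000, min=16954/3375, spread=206761/1555200
Step 6: max=16008195571/3110400000, min=27165671/5400000, spread=14430763/124416000
Step 7: max=958227741689/186624000000, min=2177652727/432000000, spread=139854109/1492992000
Step 8: max=57409671890251/11197440000000, min=196251228977/38880000000, spread=7114543559/89579520000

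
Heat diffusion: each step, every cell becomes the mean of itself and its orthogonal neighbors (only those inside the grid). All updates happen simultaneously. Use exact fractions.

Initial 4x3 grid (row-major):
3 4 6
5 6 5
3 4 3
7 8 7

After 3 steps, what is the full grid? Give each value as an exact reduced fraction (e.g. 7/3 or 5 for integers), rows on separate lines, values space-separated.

Answer: 3221/720 7443/1600 1733/360
346/75 4763/1000 11797/2400
2027/400 10301/2000 4179/800
661/120 4489/800 1337/240

Derivation:
After step 1:
  4 19/4 5
  17/4 24/5 5
  19/4 24/5 19/4
  6 13/2 6
After step 2:
  13/3 371/80 59/12
  89/20 118/25 391/80
  99/20 128/25 411/80
  23/4 233/40 23/4
After step 3:
  3221/720 7443/1600 1733/360
  346/75 4763/1000 11797/2400
  2027/400 10301/2000 4179/800
  661/120 4489/800 1337/240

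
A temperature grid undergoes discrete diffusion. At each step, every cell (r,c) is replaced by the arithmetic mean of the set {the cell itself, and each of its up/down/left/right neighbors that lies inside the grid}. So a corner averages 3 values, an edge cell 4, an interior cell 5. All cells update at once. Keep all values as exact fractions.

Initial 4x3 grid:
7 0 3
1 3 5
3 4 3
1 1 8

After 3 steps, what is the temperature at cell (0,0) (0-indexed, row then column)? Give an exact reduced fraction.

Step 1: cell (0,0) = 8/3
Step 2: cell (0,0) = 113/36
Step 3: cell (0,0) = 391/135
Full grid after step 3:
  391/135 43933/14400 6751/2160
  20839/7200 9211/3000 6091/1800
  19819/7200 18877/6000 4399/1200
  5773/2160 23149/7200 659/180

Answer: 391/135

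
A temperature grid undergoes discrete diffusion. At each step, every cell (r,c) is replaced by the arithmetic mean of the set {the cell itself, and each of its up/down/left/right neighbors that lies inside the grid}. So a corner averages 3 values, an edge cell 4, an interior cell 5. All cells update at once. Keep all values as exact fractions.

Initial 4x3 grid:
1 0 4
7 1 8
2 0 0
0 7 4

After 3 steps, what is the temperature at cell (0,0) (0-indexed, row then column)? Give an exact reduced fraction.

Answer: 2831/1080

Derivation:
Step 1: cell (0,0) = 8/3
Step 2: cell (0,0) = 83/36
Step 3: cell (0,0) = 2831/1080
Full grid after step 3:
  2831/1080 19087/7200 2189/720
  566/225 16921/6000 7079/2400
  3157/1200 2027/750 21817/7200
  385/144 40679/14400 323/108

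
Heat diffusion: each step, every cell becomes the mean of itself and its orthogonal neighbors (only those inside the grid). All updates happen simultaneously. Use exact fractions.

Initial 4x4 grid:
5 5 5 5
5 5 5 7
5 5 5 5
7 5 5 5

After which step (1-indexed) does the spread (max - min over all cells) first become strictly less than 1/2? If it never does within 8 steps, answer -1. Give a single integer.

Step 1: max=17/3, min=5, spread=2/3
Step 2: max=50/9, min=5, spread=5/9
Step 3: max=2911/540, min=121/24, spread=377/1080
  -> spread < 1/2 first at step 3
Step 4: max=17243/3240, min=6101/1200, spread=7703/32400
Step 5: max=2568643/486000, min=552301/108000, spread=166577/972000
Step 6: max=76670347/14580000, min=16653071/3240000, spread=692611/5832000
Step 7: max=2294432281/437400000, min=11139601/2160000, spread=77326157/874800000
Step 8: max=114576732959/21870000000, min=15079488103/2916000000, spread=2961144373/43740000000

Answer: 3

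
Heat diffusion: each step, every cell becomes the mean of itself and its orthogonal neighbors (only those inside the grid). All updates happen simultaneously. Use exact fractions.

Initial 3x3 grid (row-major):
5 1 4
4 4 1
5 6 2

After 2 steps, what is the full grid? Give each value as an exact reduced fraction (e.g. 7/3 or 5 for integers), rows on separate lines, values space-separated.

Answer: 34/9 361/120 11/4
481/120 91/25 219/80
55/12 309/80 10/3

Derivation:
After step 1:
  10/3 7/2 2
  9/2 16/5 11/4
  5 17/4 3
After step 2:
  34/9 361/120 11/4
  481/120 91/25 219/80
  55/12 309/80 10/3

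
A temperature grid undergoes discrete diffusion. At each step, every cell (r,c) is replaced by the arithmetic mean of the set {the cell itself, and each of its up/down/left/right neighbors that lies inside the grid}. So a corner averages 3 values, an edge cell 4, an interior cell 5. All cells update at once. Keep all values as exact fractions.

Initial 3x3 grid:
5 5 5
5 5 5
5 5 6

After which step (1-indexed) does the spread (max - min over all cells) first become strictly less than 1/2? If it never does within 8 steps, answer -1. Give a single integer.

Step 1: max=16/3, min=5, spread=1/3
  -> spread < 1/2 first at step 1
Step 2: max=95/18, min=5, spread=5/18
Step 3: max=1121/216, min=5, spread=41/216
Step 4: max=66931/12960, min=1811/360, spread=347/2592
Step 5: max=3994937/777600, min=18157/3600, spread=2921/31104
Step 6: max=239108539/46656000, min=2185483/432000, spread=24611/373248
Step 7: max=14315522033/2799360000, min=49256741/9720000, spread=207329/4478976
Step 8: max=857837952451/167961600000, min=2630801599/518400000, spread=1746635/53747712

Answer: 1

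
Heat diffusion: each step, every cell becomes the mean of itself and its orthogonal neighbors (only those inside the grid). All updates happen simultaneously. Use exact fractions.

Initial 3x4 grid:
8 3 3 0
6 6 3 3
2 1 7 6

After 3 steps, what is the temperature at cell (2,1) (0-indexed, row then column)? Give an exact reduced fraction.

Answer: 3393/800

Derivation:
Step 1: cell (2,1) = 4
Step 2: cell (2,1) = 301/80
Step 3: cell (2,1) = 3393/800
Full grid after step 3:
  10123/2160 31537/7200 8129/2400 761/240
  33457/7200 3077/750 11803/3000 12451/3600
  2981/720 3393/800 28787/7200 8909/2160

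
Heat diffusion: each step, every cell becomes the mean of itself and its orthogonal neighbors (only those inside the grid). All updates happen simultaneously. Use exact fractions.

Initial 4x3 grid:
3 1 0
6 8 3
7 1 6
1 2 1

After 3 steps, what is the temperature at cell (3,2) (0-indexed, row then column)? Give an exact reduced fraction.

Answer: 2191/720

Derivation:
Step 1: cell (3,2) = 3
Step 2: cell (3,2) = 7/3
Step 3: cell (3,2) = 2191/720
Full grid after step 3:
  8063/2160 3197/900 1577/540
  30911/7200 21313/6000 1571/450
  26531/7200 1418/375 3701/1200
  931/270 41317/14400 2191/720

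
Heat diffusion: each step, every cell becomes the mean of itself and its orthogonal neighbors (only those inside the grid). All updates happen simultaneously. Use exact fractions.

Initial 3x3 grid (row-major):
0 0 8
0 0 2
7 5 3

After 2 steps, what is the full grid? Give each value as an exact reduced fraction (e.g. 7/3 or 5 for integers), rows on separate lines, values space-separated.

After step 1:
  0 2 10/3
  7/4 7/5 13/4
  4 15/4 10/3
After step 2:
  5/4 101/60 103/36
  143/80 243/100 679/240
  19/6 749/240 31/9

Answer: 5/4 101/60 103/36
143/80 243/100 679/240
19/6 749/240 31/9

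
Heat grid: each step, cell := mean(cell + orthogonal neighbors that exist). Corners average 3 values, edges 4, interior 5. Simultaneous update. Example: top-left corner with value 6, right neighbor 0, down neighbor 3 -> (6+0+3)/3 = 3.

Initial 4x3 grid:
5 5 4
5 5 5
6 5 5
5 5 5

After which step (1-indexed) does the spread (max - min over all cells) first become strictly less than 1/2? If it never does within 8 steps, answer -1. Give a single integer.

Answer: 3

Derivation:
Step 1: max=16/3, min=14/3, spread=2/3
Step 2: max=631/120, min=85/18, spread=193/360
Step 3: max=5611/1080, min=1039/216, spread=52/135
  -> spread < 1/2 first at step 3
Step 4: max=167041/32400, min=630299/129600, spread=7573/25920
Step 5: max=2494871/486000, min=38099431/7776000, spread=363701/1555200
Step 6: max=298029833/58320000, min=2299108289/466560000, spread=681043/3732480
Step 7: max=4455696043/874800000, min=138499957051/27993600000, spread=163292653/1119744000
Step 8: max=533170210699/104976000000, min=8336351565809/1679616000000, spread=1554974443/13436928000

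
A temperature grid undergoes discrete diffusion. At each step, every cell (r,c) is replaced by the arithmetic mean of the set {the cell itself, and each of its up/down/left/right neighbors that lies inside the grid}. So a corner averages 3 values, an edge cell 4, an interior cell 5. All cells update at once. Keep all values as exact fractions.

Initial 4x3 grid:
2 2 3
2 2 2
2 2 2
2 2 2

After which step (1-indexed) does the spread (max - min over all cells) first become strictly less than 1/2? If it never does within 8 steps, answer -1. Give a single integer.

Step 1: max=7/3, min=2, spread=1/3
  -> spread < 1/2 first at step 1
Step 2: max=41/18, min=2, spread=5/18
Step 3: max=473/216, min=2, spread=41/216
Step 4: max=56057/25920, min=2, spread=4217/25920
Step 5: max=3319549/1555200, min=14479/7200, spread=38417/311040
Step 6: max=197824211/93312000, min=290597/144000, spread=1903471/18662400
Step 7: max=11798429089/5598720000, min=8755759/4320000, spread=18038617/223948800
Step 8: max=705114582851/335923200000, min=790526759/388800000, spread=883978523/13436928000

Answer: 1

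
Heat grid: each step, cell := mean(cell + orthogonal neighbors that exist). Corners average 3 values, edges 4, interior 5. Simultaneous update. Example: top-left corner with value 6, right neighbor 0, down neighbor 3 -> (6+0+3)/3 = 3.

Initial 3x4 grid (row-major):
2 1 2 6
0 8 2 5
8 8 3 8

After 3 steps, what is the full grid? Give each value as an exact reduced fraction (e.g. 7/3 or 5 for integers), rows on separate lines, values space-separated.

After step 1:
  1 13/4 11/4 13/3
  9/2 19/5 4 21/4
  16/3 27/4 21/4 16/3
After step 2:
  35/12 27/10 43/12 37/9
  439/120 223/50 421/100 227/48
  199/36 317/60 16/3 95/18
After step 3:
  371/120 683/200 1643/450 1789/432
  29813/7200 12187/3000 26779/6000 65981/14400
  5209/1080 1159/225 9047/1800 2209/432

Answer: 371/120 683/200 1643/450 1789/432
29813/7200 12187/3000 26779/6000 65981/14400
5209/1080 1159/225 9047/1800 2209/432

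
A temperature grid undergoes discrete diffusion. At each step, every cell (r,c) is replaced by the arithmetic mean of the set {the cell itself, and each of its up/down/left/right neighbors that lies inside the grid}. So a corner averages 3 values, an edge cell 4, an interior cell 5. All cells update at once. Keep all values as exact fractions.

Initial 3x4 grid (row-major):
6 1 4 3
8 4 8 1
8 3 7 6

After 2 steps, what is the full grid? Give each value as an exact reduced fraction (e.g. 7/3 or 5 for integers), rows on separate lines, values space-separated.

Answer: 61/12 351/80 913/240 67/18
679/120 507/100 241/50 499/120
55/9 679/120 629/120 91/18

Derivation:
After step 1:
  5 15/4 4 8/3
  13/2 24/5 24/5 9/2
  19/3 11/2 6 14/3
After step 2:
  61/12 351/80 913/240 67/18
  679/120 507/100 241/50 499/120
  55/9 679/120 629/120 91/18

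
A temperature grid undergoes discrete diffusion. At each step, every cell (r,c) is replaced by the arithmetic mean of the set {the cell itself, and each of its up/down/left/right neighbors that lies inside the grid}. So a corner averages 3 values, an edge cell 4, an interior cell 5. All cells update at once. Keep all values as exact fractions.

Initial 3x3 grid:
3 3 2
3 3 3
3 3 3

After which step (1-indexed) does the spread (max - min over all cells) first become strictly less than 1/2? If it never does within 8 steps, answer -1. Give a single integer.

Step 1: max=3, min=8/3, spread=1/3
  -> spread < 1/2 first at step 1
Step 2: max=3, min=49/18, spread=5/18
Step 3: max=3, min=607/216, spread=41/216
Step 4: max=1069/360, min=36749/12960, spread=347/2592
Step 5: max=10643/3600, min=2225863/777600, spread=2921/31104
Step 6: max=1270517/432000, min=134139461/46656000, spread=24611/373248
Step 7: max=28503259/9720000, min=8079357967/2799360000, spread=207329/4478976
Step 8: max=1516398401/518400000, min=485854847549/167961600000, spread=1746635/53747712

Answer: 1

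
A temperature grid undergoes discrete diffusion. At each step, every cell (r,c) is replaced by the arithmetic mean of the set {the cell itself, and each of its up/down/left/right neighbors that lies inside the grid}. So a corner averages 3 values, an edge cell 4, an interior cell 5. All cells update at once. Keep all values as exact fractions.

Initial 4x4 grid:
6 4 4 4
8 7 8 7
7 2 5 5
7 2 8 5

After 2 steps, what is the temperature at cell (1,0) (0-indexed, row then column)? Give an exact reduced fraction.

Step 1: cell (1,0) = 7
Step 2: cell (1,0) = 31/5
Full grid after step 2:
  73/12 441/80 429/80 16/3
  31/5 577/100 143/25 227/40
  86/15 107/20 269/50 231/40
  193/36 1181/240 427/80 11/2

Answer: 31/5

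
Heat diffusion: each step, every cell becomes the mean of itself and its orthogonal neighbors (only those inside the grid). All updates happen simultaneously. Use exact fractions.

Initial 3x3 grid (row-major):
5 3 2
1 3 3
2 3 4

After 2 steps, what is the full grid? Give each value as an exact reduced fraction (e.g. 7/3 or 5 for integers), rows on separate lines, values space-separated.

Answer: 3 691/240 107/36
207/80 73/25 29/10
31/12 41/15 28/9

Derivation:
After step 1:
  3 13/4 8/3
  11/4 13/5 3
  2 3 10/3
After step 2:
  3 691/240 107/36
  207/80 73/25 29/10
  31/12 41/15 28/9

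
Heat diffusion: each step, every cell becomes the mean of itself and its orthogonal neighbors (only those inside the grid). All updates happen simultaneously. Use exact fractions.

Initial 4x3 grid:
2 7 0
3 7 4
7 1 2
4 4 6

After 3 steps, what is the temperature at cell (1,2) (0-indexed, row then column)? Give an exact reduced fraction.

Answer: 848/225

Derivation:
Step 1: cell (1,2) = 13/4
Step 2: cell (1,2) = 437/120
Step 3: cell (1,2) = 848/225
Full grid after step 3:
  1499/360 14423/3600 4067/1080
  851/200 2981/750 848/225
  2503/600 8131/2000 557/150
  3079/720 19129/4800 2779/720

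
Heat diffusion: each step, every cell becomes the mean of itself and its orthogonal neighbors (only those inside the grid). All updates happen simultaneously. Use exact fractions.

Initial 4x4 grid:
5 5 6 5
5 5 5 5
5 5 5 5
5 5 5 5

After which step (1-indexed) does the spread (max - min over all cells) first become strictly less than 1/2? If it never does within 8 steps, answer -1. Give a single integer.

Answer: 1

Derivation:
Step 1: max=16/3, min=5, spread=1/3
  -> spread < 1/2 first at step 1
Step 2: max=631/120, min=5, spread=31/120
Step 3: max=5611/1080, min=5, spread=211/1080
Step 4: max=556843/108000, min=5, spread=16843/108000
Step 5: max=4998643/972000, min=45079/9000, spread=130111/972000
Step 6: max=149442367/29160000, min=2707159/540000, spread=3255781/29160000
Step 7: max=4474353691/874800000, min=2711107/540000, spread=82360351/874800000
Step 8: max=133971316891/26244000000, min=488506441/97200000, spread=2074577821/26244000000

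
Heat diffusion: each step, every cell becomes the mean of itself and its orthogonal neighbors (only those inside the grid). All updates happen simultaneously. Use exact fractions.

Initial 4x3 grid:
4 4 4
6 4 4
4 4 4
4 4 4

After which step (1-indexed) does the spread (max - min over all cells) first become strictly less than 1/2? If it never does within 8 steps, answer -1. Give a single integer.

Step 1: max=14/3, min=4, spread=2/3
Step 2: max=271/60, min=4, spread=31/60
Step 3: max=2371/540, min=4, spread=211/540
  -> spread < 1/2 first at step 3
Step 4: max=232897/54000, min=3647/900, spread=14077/54000
Step 5: max=2084407/486000, min=219683/54000, spread=5363/24300
Step 6: max=62060809/14580000, min=122869/30000, spread=93859/583200
Step 7: max=3709474481/874800000, min=199736467/48600000, spread=4568723/34992000
Step 8: max=221732435629/52488000000, min=6013618889/1458000000, spread=8387449/83980800

Answer: 3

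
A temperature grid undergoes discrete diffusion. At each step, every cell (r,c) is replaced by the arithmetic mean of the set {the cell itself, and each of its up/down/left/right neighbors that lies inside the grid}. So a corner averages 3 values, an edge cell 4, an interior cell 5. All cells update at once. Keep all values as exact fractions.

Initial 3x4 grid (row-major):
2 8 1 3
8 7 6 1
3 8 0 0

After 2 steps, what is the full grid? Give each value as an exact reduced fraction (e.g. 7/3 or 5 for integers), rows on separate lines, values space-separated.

After step 1:
  6 9/2 9/2 5/3
  5 37/5 3 5/2
  19/3 9/2 7/2 1/3
After step 2:
  31/6 28/5 41/12 26/9
  371/60 122/25 209/50 15/8
  95/18 163/30 17/6 19/9

Answer: 31/6 28/5 41/12 26/9
371/60 122/25 209/50 15/8
95/18 163/30 17/6 19/9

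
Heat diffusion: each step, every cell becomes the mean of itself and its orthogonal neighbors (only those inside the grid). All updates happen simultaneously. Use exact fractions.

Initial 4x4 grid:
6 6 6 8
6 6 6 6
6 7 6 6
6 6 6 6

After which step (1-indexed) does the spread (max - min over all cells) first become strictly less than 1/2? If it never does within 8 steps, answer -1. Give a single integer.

Step 1: max=20/3, min=6, spread=2/3
Step 2: max=59/9, min=6, spread=5/9
Step 3: max=689/108, min=4861/800, spread=6553/21600
  -> spread < 1/2 first at step 3
Step 4: max=51383/8100, min=14647/2400, spread=3119/12960
Step 5: max=764107/121500, min=176329/28800, spread=647009/3888000
Step 6: max=9138391/1458000, min=397278979/64800000, spread=79845589/583200000
Step 7: max=546222473/87480000, min=1788033407/291600000, spread=98124509/874800000
Step 8: max=10219871897/1640250000, min=53681586371/8748000000, spread=2473191239/26244000000

Answer: 3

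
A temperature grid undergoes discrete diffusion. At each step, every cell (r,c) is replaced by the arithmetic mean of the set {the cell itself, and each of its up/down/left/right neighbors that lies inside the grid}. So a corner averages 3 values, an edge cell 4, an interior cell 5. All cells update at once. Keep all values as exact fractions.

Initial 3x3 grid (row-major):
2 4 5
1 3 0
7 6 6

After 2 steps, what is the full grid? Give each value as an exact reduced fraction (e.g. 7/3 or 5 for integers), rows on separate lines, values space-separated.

Answer: 109/36 349/120 10/3
261/80 371/100 133/40
161/36 509/120 13/3

Derivation:
After step 1:
  7/3 7/2 3
  13/4 14/5 7/2
  14/3 11/2 4
After step 2:
  109/36 349/120 10/3
  261/80 371/100 133/40
  161/36 509/120 13/3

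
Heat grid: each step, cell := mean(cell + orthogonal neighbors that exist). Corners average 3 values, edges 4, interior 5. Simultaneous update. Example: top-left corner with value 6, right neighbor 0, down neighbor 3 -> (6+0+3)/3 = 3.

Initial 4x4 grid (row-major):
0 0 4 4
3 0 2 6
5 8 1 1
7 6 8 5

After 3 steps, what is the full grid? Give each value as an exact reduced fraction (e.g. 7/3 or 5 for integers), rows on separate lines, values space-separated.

Answer: 1427/720 103/50 2459/900 1729/540
6629/2400 1181/400 46/15 6163/1800
10997/2400 2093/500 24601/6000 6889/1800
49/9 4369/800 33961/7200 1919/432

Derivation:
After step 1:
  1 1 5/2 14/3
  2 13/5 13/5 13/4
  23/4 4 4 13/4
  6 29/4 5 14/3
After step 2:
  4/3 71/40 323/120 125/36
  227/80 61/25 299/100 413/120
  71/16 118/25 377/100 91/24
  19/3 89/16 251/48 155/36
After step 3:
  1427/720 103/50 2459/900 1729/540
  6629/2400 1181/400 46/15 6163/1800
  10997/2400 2093/500 24601/6000 6889/1800
  49/9 4369/800 33961/7200 1919/432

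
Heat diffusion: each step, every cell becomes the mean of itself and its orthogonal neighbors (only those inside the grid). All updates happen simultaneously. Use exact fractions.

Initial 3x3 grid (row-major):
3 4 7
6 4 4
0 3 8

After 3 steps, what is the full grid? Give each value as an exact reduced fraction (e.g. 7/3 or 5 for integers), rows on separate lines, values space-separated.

Answer: 8807/2160 32237/7200 3499/720
55249/14400 25763/6000 23033/4800
661/180 19733/4800 1657/360

Derivation:
After step 1:
  13/3 9/2 5
  13/4 21/5 23/4
  3 15/4 5
After step 2:
  145/36 541/120 61/12
  887/240 429/100 399/80
  10/3 319/80 29/6
After step 3:
  8807/2160 32237/7200 3499/720
  55249/14400 25763/6000 23033/4800
  661/180 19733/4800 1657/360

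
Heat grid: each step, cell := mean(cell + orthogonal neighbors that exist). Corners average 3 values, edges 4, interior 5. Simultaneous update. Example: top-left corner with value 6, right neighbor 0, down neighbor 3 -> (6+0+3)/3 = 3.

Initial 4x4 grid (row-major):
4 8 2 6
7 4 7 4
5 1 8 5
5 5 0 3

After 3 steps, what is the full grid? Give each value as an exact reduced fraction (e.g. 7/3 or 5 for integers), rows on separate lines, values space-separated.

After step 1:
  19/3 9/2 23/4 4
  5 27/5 5 11/2
  9/2 23/5 21/5 5
  5 11/4 4 8/3
After step 2:
  95/18 1319/240 77/16 61/12
  637/120 49/10 517/100 39/8
  191/40 429/100 114/25 521/120
  49/12 327/80 817/240 35/9
After step 3:
  11579/2160 1475/288 12337/2400 709/144
  3647/720 30197/6000 9727/2000 1947/400
  5537/1200 1809/400 26119/6000 15899/3600
  3107/720 3173/800 28693/7200 8377/2160

Answer: 11579/2160 1475/288 12337/2400 709/144
3647/720 30197/6000 9727/2000 1947/400
5537/1200 1809/400 26119/6000 15899/3600
3107/720 3173/800 28693/7200 8377/2160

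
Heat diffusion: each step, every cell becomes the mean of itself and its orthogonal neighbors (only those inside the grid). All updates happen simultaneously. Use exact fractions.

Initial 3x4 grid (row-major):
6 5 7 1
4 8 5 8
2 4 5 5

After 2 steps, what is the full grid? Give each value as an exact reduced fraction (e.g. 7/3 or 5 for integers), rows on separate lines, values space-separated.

Answer: 11/2 53/10 86/15 175/36
139/30 561/100 129/25 1361/240
157/36 541/120 221/40 31/6

Derivation:
After step 1:
  5 13/2 9/2 16/3
  5 26/5 33/5 19/4
  10/3 19/4 19/4 6
After step 2:
  11/2 53/10 86/15 175/36
  139/30 561/100 129/25 1361/240
  157/36 541/120 221/40 31/6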